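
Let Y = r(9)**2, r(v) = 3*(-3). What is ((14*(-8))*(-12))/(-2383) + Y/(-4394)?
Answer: -6098559/10470902 ≈ -0.58243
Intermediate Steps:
r(v) = -9
Y = 81 (Y = (-9)**2 = 81)
((14*(-8))*(-12))/(-2383) + Y/(-4394) = ((14*(-8))*(-12))/(-2383) + 81/(-4394) = -112*(-12)*(-1/2383) + 81*(-1/4394) = 1344*(-1/2383) - 81/4394 = -1344/2383 - 81/4394 = -6098559/10470902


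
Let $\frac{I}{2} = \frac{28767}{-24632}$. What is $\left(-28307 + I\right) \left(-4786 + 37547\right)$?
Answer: $- \frac{11422377497819}{12316} \approx -9.2744 \cdot 10^{8}$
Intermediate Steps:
$I = - \frac{28767}{12316}$ ($I = 2 \frac{28767}{-24632} = 2 \cdot 28767 \left(- \frac{1}{24632}\right) = 2 \left(- \frac{28767}{24632}\right) = - \frac{28767}{12316} \approx -2.3357$)
$\left(-28307 + I\right) \left(-4786 + 37547\right) = \left(-28307 - \frac{28767}{12316}\right) \left(-4786 + 37547\right) = \left(- \frac{348657779}{12316}\right) 32761 = - \frac{11422377497819}{12316}$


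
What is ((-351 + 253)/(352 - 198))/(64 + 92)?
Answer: -7/1716 ≈ -0.0040793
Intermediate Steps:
((-351 + 253)/(352 - 198))/(64 + 92) = (-98/154)/156 = (-98*1/154)/156 = (1/156)*(-7/11) = -7/1716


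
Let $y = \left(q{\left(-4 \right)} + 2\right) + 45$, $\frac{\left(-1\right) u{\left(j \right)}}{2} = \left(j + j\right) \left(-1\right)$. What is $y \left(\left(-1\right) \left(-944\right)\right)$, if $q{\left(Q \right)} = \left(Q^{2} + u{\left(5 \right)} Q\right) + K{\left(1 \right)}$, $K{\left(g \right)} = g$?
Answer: $-15104$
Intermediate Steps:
$u{\left(j \right)} = 4 j$ ($u{\left(j \right)} = - 2 \left(j + j\right) \left(-1\right) = - 2 \cdot 2 j \left(-1\right) = - 2 \left(- 2 j\right) = 4 j$)
$q{\left(Q \right)} = 1 + Q^{2} + 20 Q$ ($q{\left(Q \right)} = \left(Q^{2} + 4 \cdot 5 Q\right) + 1 = \left(Q^{2} + 20 Q\right) + 1 = 1 + Q^{2} + 20 Q$)
$y = -16$ ($y = \left(\left(1 + \left(-4\right)^{2} + 20 \left(-4\right)\right) + 2\right) + 45 = \left(\left(1 + 16 - 80\right) + 2\right) + 45 = \left(-63 + 2\right) + 45 = -61 + 45 = -16$)
$y \left(\left(-1\right) \left(-944\right)\right) = - 16 \left(\left(-1\right) \left(-944\right)\right) = \left(-16\right) 944 = -15104$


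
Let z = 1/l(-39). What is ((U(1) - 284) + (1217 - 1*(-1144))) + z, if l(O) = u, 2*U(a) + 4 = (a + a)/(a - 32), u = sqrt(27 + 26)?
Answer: 64324/31 + sqrt(53)/53 ≈ 2075.1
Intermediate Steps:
u = sqrt(53) ≈ 7.2801
U(a) = -2 + a/(-32 + a) (U(a) = -2 + ((a + a)/(a - 32))/2 = -2 + ((2*a)/(-32 + a))/2 = -2 + (2*a/(-32 + a))/2 = -2 + a/(-32 + a))
l(O) = sqrt(53)
z = sqrt(53)/53 (z = 1/(sqrt(53)) = sqrt(53)/53 ≈ 0.13736)
((U(1) - 284) + (1217 - 1*(-1144))) + z = (((64 - 1*1)/(-32 + 1) - 284) + (1217 - 1*(-1144))) + sqrt(53)/53 = (((64 - 1)/(-31) - 284) + (1217 + 1144)) + sqrt(53)/53 = ((-1/31*63 - 284) + 2361) + sqrt(53)/53 = ((-63/31 - 284) + 2361) + sqrt(53)/53 = (-8867/31 + 2361) + sqrt(53)/53 = 64324/31 + sqrt(53)/53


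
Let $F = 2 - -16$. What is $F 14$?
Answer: $252$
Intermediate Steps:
$F = 18$ ($F = 2 + 16 = 18$)
$F 14 = 18 \cdot 14 = 252$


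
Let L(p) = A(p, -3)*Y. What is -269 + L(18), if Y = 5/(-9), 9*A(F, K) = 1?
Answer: -21794/81 ≈ -269.06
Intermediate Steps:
A(F, K) = ⅑ (A(F, K) = (⅑)*1 = ⅑)
Y = -5/9 (Y = 5*(-⅑) = -5/9 ≈ -0.55556)
L(p) = -5/81 (L(p) = (⅑)*(-5/9) = -5/81)
-269 + L(18) = -269 - 5/81 = -21794/81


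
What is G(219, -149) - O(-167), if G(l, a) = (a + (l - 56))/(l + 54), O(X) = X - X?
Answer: 2/39 ≈ 0.051282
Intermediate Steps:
O(X) = 0
G(l, a) = (-56 + a + l)/(54 + l) (G(l, a) = (a + (-56 + l))/(54 + l) = (-56 + a + l)/(54 + l))
G(219, -149) - O(-167) = (-56 - 149 + 219)/(54 + 219) - 1*0 = 14/273 + 0 = (1/273)*14 + 0 = 2/39 + 0 = 2/39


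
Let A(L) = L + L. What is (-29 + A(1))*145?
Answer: -3915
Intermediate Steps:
A(L) = 2*L
(-29 + A(1))*145 = (-29 + 2*1)*145 = (-29 + 2)*145 = -27*145 = -3915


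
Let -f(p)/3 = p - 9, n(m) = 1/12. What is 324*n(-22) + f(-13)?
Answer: 93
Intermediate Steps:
n(m) = 1/12
f(p) = 27 - 3*p (f(p) = -3*(p - 9) = -3*(-9 + p) = 27 - 3*p)
324*n(-22) + f(-13) = 324*(1/12) + (27 - 3*(-13)) = 27 + (27 + 39) = 27 + 66 = 93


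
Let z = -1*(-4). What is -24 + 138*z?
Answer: 528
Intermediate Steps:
z = 4
-24 + 138*z = -24 + 138*4 = -24 + 552 = 528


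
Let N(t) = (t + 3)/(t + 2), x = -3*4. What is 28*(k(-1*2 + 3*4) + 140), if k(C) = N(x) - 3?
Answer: 19306/5 ≈ 3861.2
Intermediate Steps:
x = -12
N(t) = (3 + t)/(2 + t)
k(C) = -21/10 (k(C) = (3 - 12)/(2 - 12) - 3 = -9/(-10) - 3 = -1/10*(-9) - 3 = 9/10 - 3 = -21/10)
28*(k(-1*2 + 3*4) + 140) = 28*(-21/10 + 140) = 28*(1379/10) = 19306/5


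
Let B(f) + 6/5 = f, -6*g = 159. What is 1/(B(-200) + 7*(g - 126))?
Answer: -10/12687 ≈ -0.00078821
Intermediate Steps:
g = -53/2 (g = -1/6*159 = -53/2 ≈ -26.500)
B(f) = -6/5 + f
1/(B(-200) + 7*(g - 126)) = 1/((-6/5 - 200) + 7*(-53/2 - 126)) = 1/(-1006/5 + 7*(-305/2)) = 1/(-1006/5 - 2135/2) = 1/(-12687/10) = -10/12687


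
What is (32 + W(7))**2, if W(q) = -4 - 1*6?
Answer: 484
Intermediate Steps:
W(q) = -10 (W(q) = -4 - 6 = -10)
(32 + W(7))**2 = (32 - 10)**2 = 22**2 = 484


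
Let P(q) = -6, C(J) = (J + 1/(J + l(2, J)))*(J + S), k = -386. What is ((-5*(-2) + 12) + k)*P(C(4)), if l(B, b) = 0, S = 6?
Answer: 2184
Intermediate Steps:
C(J) = (6 + J)*(J + 1/J) (C(J) = (J + 1/(J + 0))*(J + 6) = (J + 1/J)*(6 + J) = (6 + J)*(J + 1/J))
((-5*(-2) + 12) + k)*P(C(4)) = ((-5*(-2) + 12) - 386)*(-6) = ((10 + 12) - 386)*(-6) = (22 - 386)*(-6) = -364*(-6) = 2184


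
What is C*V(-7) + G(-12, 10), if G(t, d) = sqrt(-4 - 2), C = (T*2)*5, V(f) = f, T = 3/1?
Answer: -210 + I*sqrt(6) ≈ -210.0 + 2.4495*I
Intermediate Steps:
T = 3 (T = 3*1 = 3)
C = 30 (C = (3*2)*5 = 6*5 = 30)
G(t, d) = I*sqrt(6) (G(t, d) = sqrt(-6) = I*sqrt(6))
C*V(-7) + G(-12, 10) = 30*(-7) + I*sqrt(6) = -210 + I*sqrt(6)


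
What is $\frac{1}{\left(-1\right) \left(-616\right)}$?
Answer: $\frac{1}{616} \approx 0.0016234$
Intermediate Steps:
$\frac{1}{\left(-1\right) \left(-616\right)} = \frac{1}{616}$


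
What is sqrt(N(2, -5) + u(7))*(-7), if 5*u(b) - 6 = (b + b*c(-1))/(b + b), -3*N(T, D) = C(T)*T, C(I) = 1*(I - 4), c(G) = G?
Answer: -7*sqrt(570)/15 ≈ -11.142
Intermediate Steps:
C(I) = -4 + I (C(I) = 1*(-4 + I) = -4 + I)
N(T, D) = -T*(-4 + T)/3 (N(T, D) = -(-4 + T)*T/3 = -T*(-4 + T)/3)
u(b) = 6/5 (u(b) = 6/5 + ((b + b*(-1))/(b + b))/5 = 6/5 + ((b - b)/((2*b)))/5 = 6/5 + (0*(1/(2*b)))/5 = 6/5 + (1/5)*0 = 6/5 + 0 = 6/5)
sqrt(N(2, -5) + u(7))*(-7) = sqrt((1/3)*2*(4 - 1*2) + 6/5)*(-7) = sqrt((1/3)*2*(4 - 2) + 6/5)*(-7) = sqrt((1/3)*2*2 + 6/5)*(-7) = sqrt(4/3 + 6/5)*(-7) = sqrt(38/15)*(-7) = (sqrt(570)/15)*(-7) = -7*sqrt(570)/15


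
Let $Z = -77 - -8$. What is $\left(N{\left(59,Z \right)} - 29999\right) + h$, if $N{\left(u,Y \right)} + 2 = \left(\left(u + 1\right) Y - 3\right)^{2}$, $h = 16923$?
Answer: $17151371$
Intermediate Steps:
$Z = -69$ ($Z = -77 + 8 = -69$)
$N{\left(u,Y \right)} = -2 + \left(-3 + Y \left(1 + u\right)\right)^{2}$ ($N{\left(u,Y \right)} = -2 + \left(\left(u + 1\right) Y - 3\right)^{2} = -2 + \left(\left(1 + u\right) Y - 3\right)^{2} = -2 + \left(Y \left(1 + u\right) - 3\right)^{2} = -2 + \left(-3 + Y \left(1 + u\right)\right)^{2}$)
$\left(N{\left(59,Z \right)} - 29999\right) + h = \left(\left(-2 + \left(-3 - 69 - 4071\right)^{2}\right) - 29999\right) + 16923 = \left(\left(-2 + \left(-4143\right)^{2}\right) - 29999\right) + 16923 = \left(\left(-2 + 17164449\right) - 29999\right) + 16923 = \left(17164447 - 29999\right) + 16923 = 17134448 + 16923 = 17151371$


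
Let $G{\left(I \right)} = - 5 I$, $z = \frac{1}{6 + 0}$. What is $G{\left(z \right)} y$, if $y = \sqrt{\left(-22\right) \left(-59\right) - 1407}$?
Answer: $- \frac{5 i \sqrt{109}}{6} \approx - 8.7003 i$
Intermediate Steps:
$y = i \sqrt{109}$ ($y = \sqrt{1298 - 1407} = \sqrt{-109} = i \sqrt{109} \approx 10.44 i$)
$z = \frac{1}{6} \approx 0.16667$
$G{\left(z \right)} y = \left(-5\right) \frac{1}{6} i \sqrt{109} = - \frac{5 i \sqrt{109}}{6}$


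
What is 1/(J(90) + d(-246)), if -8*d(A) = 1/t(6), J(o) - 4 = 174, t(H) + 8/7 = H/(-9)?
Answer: 304/54133 ≈ 0.0056158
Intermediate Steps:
t(H) = -8/7 - H/9 (t(H) = -8/7 + H/(-9) = -8/7 + H*(-⅑) = -8/7 - H/9)
J(o) = 178 (J(o) = 4 + 174 = 178)
d(A) = 21/304 (d(A) = -1/(8*(-8/7 - ⅑*6)) = -1/(8*(-8/7 - ⅔)) = -1/(8*(-38/21)) = -⅛*(-21/38) = 21/304)
1/(J(90) + d(-246)) = 1/(178 + 21/304) = 1/(54133/304) = 304/54133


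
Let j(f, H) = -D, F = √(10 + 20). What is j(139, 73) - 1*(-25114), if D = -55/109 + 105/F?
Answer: 2737481/109 - 7*√30/2 ≈ 25095.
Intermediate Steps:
F = √30 ≈ 5.4772
D = -55/109 + 7*√30/2 (D = -55/109 + 105/(√30) = -55*1/109 + 105*(√30/30) = -55/109 + 7*√30/2 ≈ 18.666)
j(f, H) = 55/109 - 7*√30/2 (j(f, H) = -(-55/109 + 7*√30/2) = 55/109 - 7*√30/2)
j(139, 73) - 1*(-25114) = (55/109 - 7*√30/2) - 1*(-25114) = (55/109 - 7*√30/2) + 25114 = 2737481/109 - 7*√30/2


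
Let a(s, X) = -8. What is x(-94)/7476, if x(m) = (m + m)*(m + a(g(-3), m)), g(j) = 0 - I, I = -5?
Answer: 1598/623 ≈ 2.5650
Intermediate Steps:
g(j) = 5 (g(j) = 0 - 1*(-5) = 0 + 5 = 5)
x(m) = 2*m*(-8 + m) (x(m) = (m + m)*(m - 8) = (2*m)*(-8 + m) = 2*m*(-8 + m))
x(-94)/7476 = (2*(-94)*(-8 - 94))/7476 = (2*(-94)*(-102))*(1/7476) = 19176*(1/7476) = 1598/623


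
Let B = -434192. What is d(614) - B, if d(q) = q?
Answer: 434806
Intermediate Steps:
d(614) - B = 614 - 1*(-434192) = 614 + 434192 = 434806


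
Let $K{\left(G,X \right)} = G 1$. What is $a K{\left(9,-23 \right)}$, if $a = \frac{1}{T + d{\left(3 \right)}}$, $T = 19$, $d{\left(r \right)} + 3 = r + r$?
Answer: $\frac{9}{22} \approx 0.40909$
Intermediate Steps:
$d{\left(r \right)} = -3 + 2 r$ ($d{\left(r \right)} = -3 + \left(r + r\right) = -3 + 2 r$)
$K{\left(G,X \right)} = G$
$a = \frac{1}{22}$ ($a = \frac{1}{19 + \left(-3 + 2 \cdot 3\right)} = \frac{1}{19 + \left(-3 + 6\right)} = \frac{1}{19 + 3} = \frac{1}{22} \approx 0.045455$)
$a K{\left(9,-23 \right)} = \frac{1}{22} \cdot 9 = \frac{9}{22}$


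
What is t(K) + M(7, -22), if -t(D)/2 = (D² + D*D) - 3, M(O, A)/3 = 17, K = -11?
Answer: -427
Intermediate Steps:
M(O, A) = 51 (M(O, A) = 3*17 = 51)
t(D) = 6 - 4*D² (t(D) = -2*((D² + D*D) - 3) = -2*((D² + D²) - 3) = -2*(2*D² - 3) = -2*(-3 + 2*D²) = 6 - 4*D²)
t(K) + M(7, -22) = (6 - 4*(-11)²) + 51 = (6 - 4*121) + 51 = (6 - 484) + 51 = -478 + 51 = -427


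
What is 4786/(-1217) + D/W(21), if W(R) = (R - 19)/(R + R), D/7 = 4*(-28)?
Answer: -20041474/1217 ≈ -16468.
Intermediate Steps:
D = -784 (D = 7*(4*(-28)) = 7*(-112) = -784)
W(R) = (-19 + R)/(2*R) (W(R) = (-19 + R)/((2*R)) = (-19 + R)*(1/(2*R)) = (-19 + R)/(2*R))
4786/(-1217) + D/W(21) = 4786/(-1217) - 784*42/(-19 + 21) = 4786*(-1/1217) - 784/((½)*(1/21)*2) = -4786/1217 - 784/1/21 = -4786/1217 - 784*21 = -4786/1217 - 16464 = -20041474/1217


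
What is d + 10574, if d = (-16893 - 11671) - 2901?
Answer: -20891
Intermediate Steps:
d = -31465 (d = -28564 - 2901 = -31465)
d + 10574 = -31465 + 10574 = -20891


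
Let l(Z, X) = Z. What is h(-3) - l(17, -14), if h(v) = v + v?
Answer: -23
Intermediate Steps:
h(v) = 2*v
h(-3) - l(17, -14) = 2*(-3) - 1*17 = -6 - 17 = -23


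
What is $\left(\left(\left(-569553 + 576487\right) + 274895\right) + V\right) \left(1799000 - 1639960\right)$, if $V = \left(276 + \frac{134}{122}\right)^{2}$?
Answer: $\frac{212222517646720}{3721} \approx 5.7034 \cdot 10^{10}$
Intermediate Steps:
$V = \frac{285711409}{3721}$ ($V = \left(276 + 134 \cdot \frac{1}{122}\right)^{2} = \left(276 + \frac{67}{61}\right)^{2} = \left(\frac{16903}{61}\right)^{2} = \frac{285711409}{3721} \approx 76784.0$)
$\left(\left(\left(-569553 + 576487\right) + 274895\right) + V\right) \left(1799000 - 1639960\right) = \left(\left(\left(-569553 + 576487\right) + 274895\right) + \frac{285711409}{3721}\right) \left(1799000 - 1639960\right) = \left(\left(6934 + 274895\right) + \frac{285711409}{3721}\right) 159040 = \left(281829 + \frac{285711409}{3721}\right) 159040 = \frac{1334397118}{3721} \cdot 159040 = \frac{212222517646720}{3721}$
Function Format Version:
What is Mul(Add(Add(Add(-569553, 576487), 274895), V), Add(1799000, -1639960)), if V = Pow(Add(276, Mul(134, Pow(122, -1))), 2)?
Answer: Rational(212222517646720, 3721) ≈ 5.7034e+10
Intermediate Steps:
V = Rational(285711409, 3721) (V = Pow(Add(276, Mul(134, Rational(1, 122))), 2) = Pow(Add(276, Rational(67, 61)), 2) = Pow(Rational(16903, 61), 2) = Rational(285711409, 3721) ≈ 76784.)
Mul(Add(Add(Add(-569553, 576487), 274895), V), Add(1799000, -1639960)) = Mul(Add(Add(Add(-569553, 576487), 274895), Rational(285711409, 3721)), Add(1799000, -1639960)) = Mul(Add(Add(6934, 274895), Rational(285711409, 3721)), 159040) = Mul(Add(281829, Rational(285711409, 3721)), 159040) = Mul(Rational(1334397118, 3721), 159040) = Rational(212222517646720, 3721)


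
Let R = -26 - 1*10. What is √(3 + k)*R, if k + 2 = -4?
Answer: -36*I*√3 ≈ -62.354*I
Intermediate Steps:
k = -6 (k = -2 - 4 = -6)
R = -36 (R = -26 - 10 = -36)
√(3 + k)*R = √(3 - 6)*(-36) = √(-3)*(-36) = (I*√3)*(-36) = -36*I*√3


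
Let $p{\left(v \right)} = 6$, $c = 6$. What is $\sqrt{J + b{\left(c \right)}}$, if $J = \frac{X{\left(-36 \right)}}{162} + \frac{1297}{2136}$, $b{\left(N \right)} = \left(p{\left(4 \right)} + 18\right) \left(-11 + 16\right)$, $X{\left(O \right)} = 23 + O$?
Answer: $\frac{\sqrt{1237283518}}{3204} \approx 10.978$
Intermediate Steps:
$b{\left(N \right)} = 120$ ($b{\left(N \right)} = \left(6 + 18\right) \left(-11 + 16\right) = 24 \cdot 5 = 120$)
$J = \frac{30391}{57672}$ ($J = \frac{23 - 36}{162} + \frac{1297}{2136} = \left(-13\right) \frac{1}{162} + 1297 \cdot \frac{1}{2136} = - \frac{13}{162} + \frac{1297}{2136} = \frac{30391}{57672} \approx 0.52696$)
$\sqrt{J + b{\left(c \right)}} = \sqrt{\frac{30391}{57672} + 120} = \sqrt{\frac{6951031}{57672}} = \frac{\sqrt{1237283518}}{3204}$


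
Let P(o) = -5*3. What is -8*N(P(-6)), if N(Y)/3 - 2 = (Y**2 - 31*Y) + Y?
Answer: -16248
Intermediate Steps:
P(o) = -15
N(Y) = 6 - 90*Y + 3*Y**2 (N(Y) = 6 + 3*((Y**2 - 31*Y) + Y) = 6 + 3*(Y**2 - 30*Y) = 6 + (-90*Y + 3*Y**2) = 6 - 90*Y + 3*Y**2)
-8*N(P(-6)) = -8*(6 - 90*(-15) + 3*(-15)**2) = -8*(6 + 1350 + 3*225) = -8*(6 + 1350 + 675) = -8*2031 = -16248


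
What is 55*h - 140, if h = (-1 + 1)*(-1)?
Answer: -140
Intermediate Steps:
h = 0 (h = 0*(-1) = 0)
55*h - 140 = 55*0 - 140 = 0 - 140 = -140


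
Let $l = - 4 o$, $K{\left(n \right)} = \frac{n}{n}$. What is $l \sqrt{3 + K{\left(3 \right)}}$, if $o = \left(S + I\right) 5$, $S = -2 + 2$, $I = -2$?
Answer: $80$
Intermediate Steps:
$S = 0$
$K{\left(n \right)} = 1$
$o = -10$ ($o = \left(0 - 2\right) 5 = \left(-2\right) 5 = -10$)
$l = 40$ ($l = \left(-4\right) \left(-10\right) = 40$)
$l \sqrt{3 + K{\left(3 \right)}} = 40 \sqrt{3 + 1} = 40 \sqrt{4} = 40 \cdot 2 = 80$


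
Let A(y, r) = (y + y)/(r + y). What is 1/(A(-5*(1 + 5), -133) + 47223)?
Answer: 163/7697409 ≈ 2.1176e-5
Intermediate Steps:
A(y, r) = 2*y/(r + y) (A(y, r) = (2*y)/(r + y) = 2*y/(r + y))
1/(A(-5*(1 + 5), -133) + 47223) = 1/(2*(-5*(1 + 5))/(-133 - 5*(1 + 5)) + 47223) = 1/(2*(-5*6)/(-133 - 5*6) + 47223) = 1/(2*(-30)/(-133 - 30) + 47223) = 1/(2*(-30)/(-163) + 47223) = 1/(2*(-30)*(-1/163) + 47223) = 1/(60/163 + 47223) = 1/(7697409/163) = 163/7697409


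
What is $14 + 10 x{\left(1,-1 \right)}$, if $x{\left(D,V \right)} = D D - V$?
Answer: $34$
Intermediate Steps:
$x{\left(D,V \right)} = D^{2} - V$
$14 + 10 x{\left(1,-1 \right)} = 14 + 10 \left(1^{2} - -1\right) = 14 + 10 \left(1 + 1\right) = 14 + 10 \cdot 2 = 14 + 20 = 34$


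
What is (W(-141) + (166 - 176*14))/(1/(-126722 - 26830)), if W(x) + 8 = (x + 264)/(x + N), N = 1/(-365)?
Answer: 9115268297016/25733 ≈ 3.5422e+8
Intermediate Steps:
N = -1/365 ≈ -0.0027397
W(x) = -8 + (264 + x)/(-1/365 + x) (W(x) = -8 + (x + 264)/(x - 1/365) = -8 + (264 + x)/(-1/365 + x))
(W(-141) + (166 - 176*14))/(1/(-126722 - 26830)) = ((96368 - 2555*(-141))/(-1 + 365*(-141)) + (166 - 176*14))/(1/(-126722 - 26830)) = ((96368 + 360255)/(-1 - 51465) + (166 - 2464))/(1/(-153552)) = (456623/(-51466) - 2298)/(-1/153552) = (-1/51466*456623 - 2298)*(-153552) = (-456623/51466 - 2298)*(-153552) = -118725491/51466*(-153552) = 9115268297016/25733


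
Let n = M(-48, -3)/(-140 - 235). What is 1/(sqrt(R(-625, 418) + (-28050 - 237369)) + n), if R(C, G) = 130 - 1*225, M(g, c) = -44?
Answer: 8250/18668954093 - 140625*I*sqrt(265514)/37337908186 ≈ 4.4191e-7 - 0.0019407*I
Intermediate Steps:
R(C, G) = -95 (R(C, G) = 130 - 225 = -95)
n = 44/375 (n = -44/(-140 - 235) = -44/(-375) = -44*(-1/375) = 44/375 ≈ 0.11733)
1/(sqrt(R(-625, 418) + (-28050 - 237369)) + n) = 1/(sqrt(-95 + (-28050 - 237369)) + 44/375) = 1/(sqrt(-95 - 265419) + 44/375) = 1/(sqrt(-265514) + 44/375) = 1/(I*sqrt(265514) + 44/375) = 1/(44/375 + I*sqrt(265514))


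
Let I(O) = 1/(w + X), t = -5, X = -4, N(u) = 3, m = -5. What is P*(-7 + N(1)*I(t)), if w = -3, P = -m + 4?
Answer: -468/7 ≈ -66.857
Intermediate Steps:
P = 9 (P = -1*(-5) + 4 = 5 + 4 = 9)
I(O) = -⅐ (I(O) = 1/(-3 - 4) = 1/(-7) = -⅐)
P*(-7 + N(1)*I(t)) = 9*(-7 + 3*(-⅐)) = 9*(-7 - 3/7) = 9*(-52/7) = -468/7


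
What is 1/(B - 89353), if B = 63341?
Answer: -1/26012 ≈ -3.8444e-5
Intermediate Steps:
1/(B - 89353) = 1/(63341 - 89353) = 1/(-26012) = -1/26012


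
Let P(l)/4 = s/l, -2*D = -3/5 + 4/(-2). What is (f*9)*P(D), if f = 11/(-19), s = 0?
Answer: 0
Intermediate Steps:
D = 13/10 (D = -(-3/5 + 4/(-2))/2 = -(-3*⅕ + 4*(-½))/2 = -(-⅗ - 2)/2 = -½*(-13/5) = 13/10 ≈ 1.3000)
f = -11/19 (f = 11*(-1/19) = -11/19 ≈ -0.57895)
P(l) = 0 (P(l) = 4*(0/l) = 4*0 = 0)
(f*9)*P(D) = -11/19*9*0 = -99/19*0 = 0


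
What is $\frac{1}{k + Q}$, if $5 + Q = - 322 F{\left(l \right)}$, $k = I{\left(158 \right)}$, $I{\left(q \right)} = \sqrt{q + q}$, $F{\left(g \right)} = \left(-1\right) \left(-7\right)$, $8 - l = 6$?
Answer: $- \frac{2259}{5102765} - \frac{2 \sqrt{79}}{5102765} \approx -0.00044619$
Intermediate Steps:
$l = 2$ ($l = 8 - 6 = 2$)
$F{\left(g \right)} = 7$
$I{\left(q \right)} = \sqrt{2} \sqrt{q}$ ($I{\left(q \right)} = \sqrt{2 q} = \sqrt{2} \sqrt{q}$)
$k = 2 \sqrt{79}$ ($k = \sqrt{2} \sqrt{158} = 2 \sqrt{79} \approx 17.776$)
$Q = -2259$ ($Q = -5 - 2254 = -2259$)
$\frac{1}{k + Q} = \frac{1}{2 \sqrt{79} - 2259} = \frac{1}{-2259 + 2 \sqrt{79}}$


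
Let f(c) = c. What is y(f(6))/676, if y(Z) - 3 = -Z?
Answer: -3/676 ≈ -0.0044379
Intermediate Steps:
y(Z) = 3 - Z
y(f(6))/676 = (3 - 1*6)/676 = (3 - 6)*(1/676) = -3*1/676 = -3/676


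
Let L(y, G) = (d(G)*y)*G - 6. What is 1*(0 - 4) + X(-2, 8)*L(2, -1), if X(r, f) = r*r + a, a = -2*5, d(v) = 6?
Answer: 104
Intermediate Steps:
a = -10
L(y, G) = -6 + 6*G*y (L(y, G) = (6*y)*G - 6 = 6*G*y - 6 = -6 + 6*G*y)
X(r, f) = -10 + r**2 (X(r, f) = r*r - 10 = r**2 - 10 = -10 + r**2)
1*(0 - 4) + X(-2, 8)*L(2, -1) = 1*(0 - 4) + (-10 + (-2)**2)*(-6 + 6*(-1)*2) = 1*(-4) + (-10 + 4)*(-6 - 12) = -4 - 6*(-18) = -4 + 108 = 104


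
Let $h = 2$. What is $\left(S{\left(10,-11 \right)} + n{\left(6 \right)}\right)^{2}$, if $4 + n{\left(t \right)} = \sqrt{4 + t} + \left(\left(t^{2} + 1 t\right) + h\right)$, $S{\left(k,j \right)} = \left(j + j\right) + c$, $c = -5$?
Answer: $\left(13 + \sqrt{10}\right)^{2} \approx 261.22$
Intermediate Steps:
$S{\left(k,j \right)} = -5 + 2 j$ ($S{\left(k,j \right)} = \left(j + j\right) - 5 = 2 j - 5 = -5 + 2 j$)
$n{\left(t \right)} = -2 + t + t^{2} + \sqrt{4 + t}$ ($n{\left(t \right)} = -4 + \left(\sqrt{4 + t} + \left(\left(t^{2} + 1 t\right) + 2\right)\right) = -4 + \left(\sqrt{4 + t} + \left(\left(t^{2} + t\right) + 2\right)\right) = -4 + \left(\sqrt{4 + t} + \left(\left(t + t^{2}\right) + 2\right)\right) = -4 + \left(\sqrt{4 + t} + \left(2 + t + t^{2}\right)\right) = -4 + \left(2 + t + t^{2} + \sqrt{4 + t}\right) = -2 + t + t^{2} + \sqrt{4 + t}$)
$\left(S{\left(10,-11 \right)} + n{\left(6 \right)}\right)^{2} = \left(\left(-5 + 2 \left(-11\right)\right) + \left(-2 + 6 + 6^{2} + \sqrt{4 + 6}\right)\right)^{2} = \left(\left(-5 - 22\right) + \left(-2 + 6 + 36 + \sqrt{10}\right)\right)^{2} = \left(-27 + \left(40 + \sqrt{10}\right)\right)^{2} = \left(13 + \sqrt{10}\right)^{2}$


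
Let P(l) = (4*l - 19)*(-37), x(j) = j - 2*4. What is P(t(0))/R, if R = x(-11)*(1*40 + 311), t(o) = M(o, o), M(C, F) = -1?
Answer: -851/6669 ≈ -0.12761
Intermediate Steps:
t(o) = -1
x(j) = -8 + j (x(j) = j - 8 = -8 + j)
R = -6669 (R = (-8 - 11)*(1*40 + 311) = -19*(40 + 311) = -19*351 = -6669)
P(l) = 703 - 148*l (P(l) = (-19 + 4*l)*(-37) = 703 - 148*l)
P(t(0))/R = (703 - 148*(-1))/(-6669) = (703 + 148)*(-1/6669) = 851*(-1/6669) = -851/6669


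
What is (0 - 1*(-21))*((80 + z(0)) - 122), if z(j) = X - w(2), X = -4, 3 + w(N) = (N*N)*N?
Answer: -1071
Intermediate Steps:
w(N) = -3 + N³ (w(N) = -3 + (N*N)*N = -3 + N²*N = -3 + N³)
z(j) = -9 (z(j) = -4 - (-3 + 2³) = -4 - (-3 + 8) = -4 - 1*5 = -4 - 5 = -9)
(0 - 1*(-21))*((80 + z(0)) - 122) = (0 - 1*(-21))*((80 - 9) - 122) = (0 + 21)*(71 - 122) = 21*(-51) = -1071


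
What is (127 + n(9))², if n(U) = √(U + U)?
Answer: 16147 + 762*√2 ≈ 17225.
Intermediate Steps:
n(U) = √2*√U (n(U) = √(2*U) = √2*√U)
(127 + n(9))² = (127 + √2*√9)² = (127 + √2*3)² = (127 + 3*√2)²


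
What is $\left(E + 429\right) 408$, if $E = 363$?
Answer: $323136$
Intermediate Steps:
$\left(E + 429\right) 408 = \left(363 + 429\right) 408 = 792 \cdot 408 = 323136$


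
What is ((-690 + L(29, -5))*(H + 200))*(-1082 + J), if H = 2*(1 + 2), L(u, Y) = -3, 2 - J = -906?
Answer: 24839892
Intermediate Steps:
J = 908 (J = 2 - 1*(-906) = 2 + 906 = 908)
H = 6 (H = 2*3 = 6)
((-690 + L(29, -5))*(H + 200))*(-1082 + J) = ((-690 - 3)*(6 + 200))*(-1082 + 908) = -693*206*(-174) = -142758*(-174) = 24839892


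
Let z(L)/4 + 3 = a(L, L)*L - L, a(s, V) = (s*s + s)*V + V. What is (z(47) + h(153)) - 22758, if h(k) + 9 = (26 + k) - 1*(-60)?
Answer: 19920124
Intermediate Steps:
a(s, V) = V + V*(s + s**2) (a(s, V) = (s**2 + s)*V + V = (s + s**2)*V + V = V*(s + s**2) + V = V + V*(s + s**2))
h(k) = 77 + k (h(k) = -9 + ((26 + k) - 1*(-60)) = -9 + ((26 + k) + 60) = -9 + (86 + k) = 77 + k)
z(L) = -12 - 4*L + 4*L**2*(1 + L + L**2) (z(L) = -12 + 4*((L*(1 + L + L**2))*L - L) = -12 + 4*(L**2*(1 + L + L**2) - L) = -12 + 4*(-L + L**2*(1 + L + L**2)) = -12 + (-4*L + 4*L**2*(1 + L + L**2)) = -12 - 4*L + 4*L**2*(1 + L + L**2))
(z(47) + h(153)) - 22758 = ((-12 - 4*47 + 4*47**2*(1 + 47 + 47**2)) + (77 + 153)) - 22758 = ((-12 - 188 + 4*2209*(1 + 47 + 2209)) + 230) - 22758 = ((-12 - 188 + 4*2209*2257) + 230) - 22758 = ((-12 - 188 + 19942852) + 230) - 22758 = (19942652 + 230) - 22758 = 19942882 - 22758 = 19920124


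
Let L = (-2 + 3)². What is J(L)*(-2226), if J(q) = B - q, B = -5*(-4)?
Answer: -42294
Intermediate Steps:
B = 20
L = 1 (L = 1² = 1)
J(q) = 20 - q
J(L)*(-2226) = (20 - 1*1)*(-2226) = (20 - 1)*(-2226) = 19*(-2226) = -42294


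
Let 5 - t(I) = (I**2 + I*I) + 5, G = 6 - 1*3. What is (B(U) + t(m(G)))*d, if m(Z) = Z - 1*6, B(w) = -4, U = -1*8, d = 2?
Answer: -44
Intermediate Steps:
G = 3 (G = 6 - 3 = 3)
U = -8
m(Z) = -6 + Z (m(Z) = Z - 6 = -6 + Z)
t(I) = -2*I**2 (t(I) = 5 - ((I**2 + I*I) + 5) = 5 - ((I**2 + I**2) + 5) = 5 - (2*I**2 + 5) = 5 - (5 + 2*I**2) = 5 + (-5 - 2*I**2) = -2*I**2)
(B(U) + t(m(G)))*d = (-4 - 2*(-6 + 3)**2)*2 = (-4 - 2*(-3)**2)*2 = (-4 - 2*9)*2 = (-4 - 18)*2 = -22*2 = -44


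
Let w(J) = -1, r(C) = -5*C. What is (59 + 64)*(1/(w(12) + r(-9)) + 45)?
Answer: 243663/44 ≈ 5537.8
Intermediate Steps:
(59 + 64)*(1/(w(12) + r(-9)) + 45) = (59 + 64)*(1/(-1 - 5*(-9)) + 45) = 123*(1/(-1 + 45) + 45) = 123*(1/44 + 45) = 123*(1981/44) = 243663/44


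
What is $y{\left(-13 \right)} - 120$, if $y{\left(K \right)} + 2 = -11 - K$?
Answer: $-120$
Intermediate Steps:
$y{\left(K \right)} = -13 - K$ ($y{\left(K \right)} = -2 - \left(11 + K\right) = -13 - K$)
$y{\left(-13 \right)} - 120 = \left(-13 - -13\right) - 120 = \left(-13 + 13\right) - 120 = 0 - 120 = -120$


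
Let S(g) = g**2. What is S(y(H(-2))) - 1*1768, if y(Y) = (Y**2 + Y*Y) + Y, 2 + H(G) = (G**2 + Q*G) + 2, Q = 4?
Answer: -984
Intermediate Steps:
H(G) = G**2 + 4*G (H(G) = -2 + ((G**2 + 4*G) + 2) = -2 + (2 + G**2 + 4*G) = G**2 + 4*G)
y(Y) = Y + 2*Y**2 (y(Y) = (Y**2 + Y**2) + Y = 2*Y**2 + Y = Y + 2*Y**2)
S(y(H(-2))) - 1*1768 = ((-2*(4 - 2))*(1 + 2*(-2*(4 - 2))))**2 - 1*1768 = ((-2*2)*(1 + 2*(-2*2)))**2 - 1768 = (-4*(1 + 2*(-4)))**2 - 1768 = (-4*(1 - 8))**2 - 1768 = (-4*(-7))**2 - 1768 = 28**2 - 1768 = 784 - 1768 = -984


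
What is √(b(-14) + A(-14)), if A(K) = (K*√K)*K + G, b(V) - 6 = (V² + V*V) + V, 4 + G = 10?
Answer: √(390 + 196*I*√14) ≈ 24.704 + 14.843*I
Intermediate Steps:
G = 6 (G = -4 + 10 = 6)
b(V) = 6 + V + 2*V² (b(V) = 6 + ((V² + V*V) + V) = 6 + ((V² + V²) + V) = 6 + (2*V² + V) = 6 + (V + 2*V²) = 6 + V + 2*V²)
A(K) = 6 + K^(5/2) (A(K) = (K*√K)*K + 6 = K^(3/2)*K + 6 = K^(5/2) + 6 = 6 + K^(5/2))
√(b(-14) + A(-14)) = √((6 - 14 + 2*(-14)²) + (6 + (-14)^(5/2))) = √((6 - 14 + 2*196) + (6 + 196*I*√14)) = √((6 - 14 + 392) + (6 + 196*I*√14)) = √(384 + (6 + 196*I*√14)) = √(390 + 196*I*√14)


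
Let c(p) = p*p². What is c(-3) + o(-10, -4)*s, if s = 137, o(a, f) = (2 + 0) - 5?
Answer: -438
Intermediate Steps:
o(a, f) = -3 (o(a, f) = 2 - 5 = -3)
c(p) = p³
c(-3) + o(-10, -4)*s = (-3)³ - 3*137 = -27 - 411 = -438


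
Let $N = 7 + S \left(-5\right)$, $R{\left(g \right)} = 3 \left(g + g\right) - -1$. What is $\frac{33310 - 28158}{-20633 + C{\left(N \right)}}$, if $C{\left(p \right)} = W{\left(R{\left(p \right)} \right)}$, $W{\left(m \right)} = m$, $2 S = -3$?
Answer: $- \frac{736}{2935} \approx -0.25077$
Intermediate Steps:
$S = - \frac{3}{2}$ ($S = \frac{1}{2} \left(-3\right) = - \frac{3}{2} \approx -1.5$)
$R{\left(g \right)} = 1 + 6 g$ ($R{\left(g \right)} = 3 \cdot 2 g + 1 = 6 g + 1 = 1 + 6 g$)
$N = \frac{29}{2}$ ($N = 7 - - \frac{15}{2} = 7 + \frac{15}{2} = \frac{29}{2} \approx 14.5$)
$C{\left(p \right)} = 1 + 6 p$
$\frac{33310 - 28158}{-20633 + C{\left(N \right)}} = \frac{33310 - 28158}{-20633 + \left(1 + 6 \cdot \frac{29}{2}\right)} = \frac{5152}{-20633 + \left(1 + 87\right)} = \frac{5152}{-20633 + 88} = \frac{5152}{-20545} = 5152 \left(- \frac{1}{20545}\right) = - \frac{736}{2935}$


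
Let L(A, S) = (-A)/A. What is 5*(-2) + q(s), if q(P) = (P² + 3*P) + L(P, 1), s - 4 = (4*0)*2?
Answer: 17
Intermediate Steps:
L(A, S) = -1
s = 4 (s = 4 + (4*0)*2 = 4 + 0*2 = 4 + 0 = 4)
q(P) = -1 + P² + 3*P (q(P) = (P² + 3*P) - 1 = -1 + P² + 3*P)
5*(-2) + q(s) = 5*(-2) + (-1 + 4² + 3*4) = -10 + (-1 + 16 + 12) = -10 + 27 = 17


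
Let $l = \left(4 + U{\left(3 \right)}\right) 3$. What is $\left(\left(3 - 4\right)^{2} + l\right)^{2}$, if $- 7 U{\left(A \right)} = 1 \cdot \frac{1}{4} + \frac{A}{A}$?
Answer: $\frac{121801}{784} \approx 155.36$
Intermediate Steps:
$U{\left(A \right)} = - \frac{5}{28}$ ($U{\left(A \right)} = - \frac{1 \cdot \frac{1}{4} + \frac{A}{A}}{7} = - \frac{1 \cdot \frac{1}{4} + 1}{7} = - \frac{\frac{1}{4} + 1}{7} = \left(- \frac{1}{7}\right) \frac{5}{4} = - \frac{5}{28}$)
$l = \frac{321}{28}$ ($l = \left(4 - \frac{5}{28}\right) 3 = \frac{107}{28} \cdot 3 = \frac{321}{28} \approx 11.464$)
$\left(\left(3 - 4\right)^{2} + l\right)^{2} = \left(\left(3 - 4\right)^{2} + \frac{321}{28}\right)^{2} = \left(\left(-1\right)^{2} + \frac{321}{28}\right)^{2} = \left(1 + \frac{321}{28}\right)^{2} = \left(\frac{349}{28}\right)^{2} = \frac{121801}{784}$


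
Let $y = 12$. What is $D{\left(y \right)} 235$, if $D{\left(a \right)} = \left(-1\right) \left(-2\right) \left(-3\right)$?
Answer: $-1410$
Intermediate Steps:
$D{\left(a \right)} = -6$ ($D{\left(a \right)} = 2 \left(-3\right) = -6$)
$D{\left(y \right)} 235 = \left(-6\right) 235 = -1410$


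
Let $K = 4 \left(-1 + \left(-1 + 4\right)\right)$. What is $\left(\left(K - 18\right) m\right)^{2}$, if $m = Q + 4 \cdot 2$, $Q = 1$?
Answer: $8100$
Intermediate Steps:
$m = 9$ ($m = 1 + 4 \cdot 2 = 1 + 8 = 9$)
$K = 8$ ($K = 4 \left(-1 + 3\right) = 4 \cdot 2 = 8$)
$\left(\left(K - 18\right) m\right)^{2} = \left(\left(8 - 18\right) 9\right)^{2} = \left(\left(-10\right) 9\right)^{2} = \left(-90\right)^{2} = 8100$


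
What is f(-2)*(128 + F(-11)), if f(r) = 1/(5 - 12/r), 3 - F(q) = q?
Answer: 142/11 ≈ 12.909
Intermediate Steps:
F(q) = 3 - q
f(-2)*(128 + F(-11)) = (-2/(-12 + 5*(-2)))*(128 + (3 - 1*(-11))) = (-2/(-12 - 10))*(128 + (3 + 11)) = (-2/(-22))*(128 + 14) = -2*(-1/22)*142 = (1/11)*142 = 142/11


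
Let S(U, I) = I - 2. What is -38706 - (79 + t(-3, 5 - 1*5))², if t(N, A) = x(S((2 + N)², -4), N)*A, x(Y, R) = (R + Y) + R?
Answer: -44947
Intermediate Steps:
S(U, I) = -2 + I
x(Y, R) = Y + 2*R
t(N, A) = A*(-6 + 2*N) (t(N, A) = ((-2 - 4) + 2*N)*A = (-6 + 2*N)*A = A*(-6 + 2*N))
-38706 - (79 + t(-3, 5 - 1*5))² = -38706 - (79 + 2*(5 - 1*5)*(-3 - 3))² = -38706 - (79 + 2*(5 - 5)*(-6))² = -38706 - (79 + 2*0*(-6))² = -38706 - (79 + 0)² = -38706 - 1*79² = -38706 - 1*6241 = -38706 - 6241 = -44947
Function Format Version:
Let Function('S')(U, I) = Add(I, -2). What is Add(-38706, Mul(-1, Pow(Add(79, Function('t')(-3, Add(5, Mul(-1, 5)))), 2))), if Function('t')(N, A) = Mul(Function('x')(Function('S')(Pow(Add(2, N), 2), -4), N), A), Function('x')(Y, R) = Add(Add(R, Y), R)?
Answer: -44947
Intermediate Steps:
Function('S')(U, I) = Add(-2, I)
Function('x')(Y, R) = Add(Y, Mul(2, R))
Function('t')(N, A) = Mul(A, Add(-6, Mul(2, N))) (Function('t')(N, A) = Mul(Add(Add(-2, -4), Mul(2, N)), A) = Mul(Add(-6, Mul(2, N)), A) = Mul(A, Add(-6, Mul(2, N))))
Add(-38706, Mul(-1, Pow(Add(79, Function('t')(-3, Add(5, Mul(-1, 5)))), 2))) = Add(-38706, Mul(-1, Pow(Add(79, Mul(2, Add(5, Mul(-1, 5)), Add(-3, -3))), 2))) = Add(-38706, Mul(-1, Pow(Add(79, Mul(2, Add(5, -5), -6)), 2))) = Add(-38706, Mul(-1, Pow(Add(79, Mul(2, 0, -6)), 2))) = Add(-38706, Mul(-1, Pow(Add(79, 0), 2))) = Add(-38706, Mul(-1, Pow(79, 2))) = Add(-38706, Mul(-1, 6241)) = Add(-38706, -6241) = -44947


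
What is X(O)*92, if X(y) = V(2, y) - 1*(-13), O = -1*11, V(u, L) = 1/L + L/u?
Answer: 7498/11 ≈ 681.64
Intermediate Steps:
V(u, L) = 1/L + L/u
O = -11
X(y) = 13 + 1/y + y/2 (X(y) = (1/y + y/2) - 1*(-13) = (1/y + y*(½)) + 13 = (1/y + y/2) + 13 = 13 + 1/y + y/2)
X(O)*92 = (13 + 1/(-11) + (½)*(-11))*92 = (13 - 1/11 - 11/2)*92 = (163/22)*92 = 7498/11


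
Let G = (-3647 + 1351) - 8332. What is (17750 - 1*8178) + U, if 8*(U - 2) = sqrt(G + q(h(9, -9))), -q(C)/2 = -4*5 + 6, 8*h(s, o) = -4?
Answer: 9574 + 5*I*sqrt(106)/4 ≈ 9574.0 + 12.87*I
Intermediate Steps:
h(s, o) = -1/2 (h(s, o) = (1/8)*(-4) = -1/2)
q(C) = 28 (q(C) = -2*(-4*5 + 6) = -2*(-20 + 6) = -2*(-14) = 28)
G = -10628 (G = -2296 - 8332 = -10628)
U = 2 + 5*I*sqrt(106)/4 (U = 2 + sqrt(-10628 + 28)/8 = 2 + sqrt(-10600)/8 = 2 + (10*I*sqrt(106))/8 = 2 + 5*I*sqrt(106)/4 ≈ 2.0 + 12.87*I)
(17750 - 1*8178) + U = (17750 - 1*8178) + (2 + 5*I*sqrt(106)/4) = (17750 - 8178) + (2 + 5*I*sqrt(106)/4) = 9572 + (2 + 5*I*sqrt(106)/4) = 9574 + 5*I*sqrt(106)/4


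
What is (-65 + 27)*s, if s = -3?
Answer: 114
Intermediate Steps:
(-65 + 27)*s = (-65 + 27)*(-3) = -38*(-3) = 114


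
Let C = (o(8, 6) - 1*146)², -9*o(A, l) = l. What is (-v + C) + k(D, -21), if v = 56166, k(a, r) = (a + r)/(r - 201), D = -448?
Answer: -23078749/666 ≈ -34653.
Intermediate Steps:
o(A, l) = -l/9
k(a, r) = (a + r)/(-201 + r)
C = 193600/9 (C = (-⅑*6 - 1*146)² = (-⅔ - 146)² = (-440/3)² = 193600/9 ≈ 21511.)
(-v + C) + k(D, -21) = (-1*56166 + 193600/9) + (-448 - 21)/(-201 - 21) = (-56166 + 193600/9) - 469/(-222) = -311894/9 - 1/222*(-469) = -311894/9 + 469/222 = -23078749/666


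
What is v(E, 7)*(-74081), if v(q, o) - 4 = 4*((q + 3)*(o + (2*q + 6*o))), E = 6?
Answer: -162978200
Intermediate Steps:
v(q, o) = 4 + 4*(3 + q)*(2*q + 7*o) (v(q, o) = 4 + 4*((q + 3)*(o + (2*q + 6*o))) = 4 + 4*((3 + q)*(2*q + 7*o)) = 4 + 4*(3 + q)*(2*q + 7*o))
v(E, 7)*(-74081) = (4 + 8*6² + 24*6 + 84*7 + 28*7*6)*(-74081) = (4 + 8*36 + 144 + 588 + 1176)*(-74081) = (4 + 288 + 144 + 588 + 1176)*(-74081) = 2200*(-74081) = -162978200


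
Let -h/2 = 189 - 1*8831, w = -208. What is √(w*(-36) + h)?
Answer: 2*√6193 ≈ 157.39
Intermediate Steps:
h = 17284 (h = -2*(189 - 1*8831) = -2*(189 - 8831) = -2*(-8642) = 17284)
√(w*(-36) + h) = √(-208*(-36) + 17284) = √(7488 + 17284) = √24772 = 2*√6193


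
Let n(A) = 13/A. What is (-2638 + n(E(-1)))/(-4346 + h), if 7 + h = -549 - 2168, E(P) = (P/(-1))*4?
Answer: 10539/28280 ≈ 0.37267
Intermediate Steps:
E(P) = -4*P (E(P) = (P*(-1))*4 = -P*4 = -4*P)
h = -2724 (h = -7 + (-549 - 2168) = -7 - 2717 = -2724)
(-2638 + n(E(-1)))/(-4346 + h) = (-2638 + 13/((-4*(-1))))/(-4346 - 2724) = (-2638 + 13/4)/(-7070) = (-2638 + 13*(1/4))*(-1/7070) = (-2638 + 13/4)*(-1/7070) = -10539/4*(-1/7070) = 10539/28280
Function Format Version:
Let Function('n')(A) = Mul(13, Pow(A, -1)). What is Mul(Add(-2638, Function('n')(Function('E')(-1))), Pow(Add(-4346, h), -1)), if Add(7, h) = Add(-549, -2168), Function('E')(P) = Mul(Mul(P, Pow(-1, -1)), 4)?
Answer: Rational(10539, 28280) ≈ 0.37267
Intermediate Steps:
Function('E')(P) = Mul(-4, P) (Function('E')(P) = Mul(Mul(P, -1), 4) = Mul(Mul(-1, P), 4) = Mul(-4, P))
h = -2724 (h = Add(-7, Add(-549, -2168)) = Add(-7, -2717) = -2724)
Mul(Add(-2638, Function('n')(Function('E')(-1))), Pow(Add(-4346, h), -1)) = Mul(Add(-2638, Mul(13, Pow(Mul(-4, -1), -1))), Pow(Add(-4346, -2724), -1)) = Mul(Add(-2638, Mul(13, Pow(4, -1))), Pow(-7070, -1)) = Mul(Add(-2638, Mul(13, Rational(1, 4))), Rational(-1, 7070)) = Mul(Add(-2638, Rational(13, 4)), Rational(-1, 7070)) = Mul(Rational(-10539, 4), Rational(-1, 7070)) = Rational(10539, 28280)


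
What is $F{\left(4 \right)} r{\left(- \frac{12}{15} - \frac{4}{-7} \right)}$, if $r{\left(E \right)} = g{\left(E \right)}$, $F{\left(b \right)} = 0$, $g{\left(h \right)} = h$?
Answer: $0$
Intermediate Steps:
$r{\left(E \right)} = E$
$F{\left(4 \right)} r{\left(- \frac{12}{15} - \frac{4}{-7} \right)} = 0 \left(- \frac{12}{15} - \frac{4}{-7}\right) = 0 \left(\left(-12\right) \frac{1}{15} - - \frac{4}{7}\right) = 0 \left(- \frac{4}{5} + \frac{4}{7}\right) = 0 \left(- \frac{8}{35}\right) = 0$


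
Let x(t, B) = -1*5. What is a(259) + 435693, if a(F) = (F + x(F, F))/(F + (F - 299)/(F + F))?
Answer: 29218074059/67061 ≈ 4.3569e+5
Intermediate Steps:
x(t, B) = -5
a(F) = (-5 + F)/(F + (-299 + F)/(2*F)) (a(F) = (F - 5)/(F + (F - 299)/(F + F)) = (-5 + F)/(F + (-299 + F)/((2*F))) = (-5 + F)/(F + (-299 + F)*(1/(2*F))) = (-5 + F)/(F + (-299 + F)/(2*F)))
a(259) + 435693 = 2*259*(-5 + 259)/(-299 + 259 + 2*259²) + 435693 = 2*259*254/(-299 + 259 + 2*67081) + 435693 = 2*259*254/(-299 + 259 + 134162) + 435693 = 2*259*254/134122 + 435693 = 2*259*(1/134122)*254 + 435693 = 65786/67061 + 435693 = 29218074059/67061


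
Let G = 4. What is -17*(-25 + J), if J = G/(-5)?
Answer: 2193/5 ≈ 438.60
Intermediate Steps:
J = -⅘ (J = 4/(-5) = 4*(-⅕) = -⅘ ≈ -0.80000)
-17*(-25 + J) = -17*(-25 - ⅘) = -17*(-129/5) = 2193/5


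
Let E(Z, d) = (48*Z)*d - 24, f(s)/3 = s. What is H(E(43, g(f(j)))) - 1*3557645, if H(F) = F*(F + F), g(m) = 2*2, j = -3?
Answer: 131974003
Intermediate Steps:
f(s) = 3*s
g(m) = 4
E(Z, d) = -24 + 48*Z*d (E(Z, d) = 48*Z*d - 24 = -24 + 48*Z*d)
H(F) = 2*F² (H(F) = F*(2*F) = 2*F²)
H(E(43, g(f(j)))) - 1*3557645 = 2*(-24 + 48*43*4)² - 1*3557645 = 2*(-24 + 8256)² - 3557645 = 2*8232² - 3557645 = 2*67765824 - 3557645 = 135531648 - 3557645 = 131974003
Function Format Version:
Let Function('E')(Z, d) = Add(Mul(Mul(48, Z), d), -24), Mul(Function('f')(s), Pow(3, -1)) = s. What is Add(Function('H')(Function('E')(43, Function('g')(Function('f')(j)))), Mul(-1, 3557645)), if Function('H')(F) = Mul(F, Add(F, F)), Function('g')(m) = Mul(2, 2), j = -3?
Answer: 131974003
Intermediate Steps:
Function('f')(s) = Mul(3, s)
Function('g')(m) = 4
Function('E')(Z, d) = Add(-24, Mul(48, Z, d)) (Function('E')(Z, d) = Add(Mul(48, Z, d), -24) = Add(-24, Mul(48, Z, d)))
Function('H')(F) = Mul(2, Pow(F, 2)) (Function('H')(F) = Mul(F, Mul(2, F)) = Mul(2, Pow(F, 2)))
Add(Function('H')(Function('E')(43, Function('g')(Function('f')(j)))), Mul(-1, 3557645)) = Add(Mul(2, Pow(Add(-24, Mul(48, 43, 4)), 2)), Mul(-1, 3557645)) = Add(Mul(2, Pow(Add(-24, 8256), 2)), -3557645) = Add(Mul(2, Pow(8232, 2)), -3557645) = Add(Mul(2, 67765824), -3557645) = Add(135531648, -3557645) = 131974003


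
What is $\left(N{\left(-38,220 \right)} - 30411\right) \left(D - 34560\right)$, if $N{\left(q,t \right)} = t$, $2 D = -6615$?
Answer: $\frac{2286515385}{2} \approx 1.1433 \cdot 10^{9}$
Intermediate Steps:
$D = - \frac{6615}{2}$ ($D = \frac{1}{2} \left(-6615\right) = - \frac{6615}{2} \approx -3307.5$)
$\left(N{\left(-38,220 \right)} - 30411\right) \left(D - 34560\right) = \left(220 - 30411\right) \left(- \frac{6615}{2} - 34560\right) = \left(-30191\right) \left(- \frac{75735}{2}\right) = \frac{2286515385}{2}$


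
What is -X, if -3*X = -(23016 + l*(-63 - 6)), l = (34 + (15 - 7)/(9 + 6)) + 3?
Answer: -102131/15 ≈ -6808.7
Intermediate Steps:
l = 563/15 (l = (34 + 8/15) + 3 = 518/15 + 3 = 563/15 ≈ 37.533)
X = 102131/15 (X = -(-1)*(23016 + 563*(-63 - 6)/15)/3 = -(-1)*(23016 + (563/15)*(-69))/3 = -(-1)*(23016 - 12949/5)/3 = -(-1)*102131/(3*5) = -⅓*(-102131/5) = 102131/15 ≈ 6808.7)
-X = -1*102131/15 = -102131/15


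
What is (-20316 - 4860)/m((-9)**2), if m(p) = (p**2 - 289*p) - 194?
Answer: 12588/8521 ≈ 1.4773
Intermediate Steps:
m(p) = -194 + p**2 - 289*p
(-20316 - 4860)/m((-9)**2) = (-20316 - 4860)/(-194 + ((-9)**2)**2 - 289*(-9)**2) = -25176/(-194 + 81**2 - 289*81) = -25176/(-194 + 6561 - 23409) = -25176/(-17042) = -25176*(-1/17042) = 12588/8521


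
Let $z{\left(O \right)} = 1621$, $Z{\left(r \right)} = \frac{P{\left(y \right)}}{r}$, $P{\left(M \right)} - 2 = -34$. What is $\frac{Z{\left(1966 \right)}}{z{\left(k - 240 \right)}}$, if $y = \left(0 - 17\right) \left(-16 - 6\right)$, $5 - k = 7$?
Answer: $- \frac{16}{1593443} \approx -1.0041 \cdot 10^{-5}$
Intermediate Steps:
$k = -2$ ($k = 5 - 7 = -2$)
$y = 374$ ($y = \left(-17\right) \left(-22\right) = 374$)
$P{\left(M \right)} = -32$ ($P{\left(M \right)} = 2 - 34 = -32$)
$Z{\left(r \right)} = - \frac{32}{r}$
$\frac{Z{\left(1966 \right)}}{z{\left(k - 240 \right)}} = \frac{\left(-32\right) \frac{1}{1966}}{1621} = \left(-32\right) \frac{1}{1966} \cdot \frac{1}{1621} = \left(- \frac{16}{983}\right) \frac{1}{1621} = - \frac{16}{1593443}$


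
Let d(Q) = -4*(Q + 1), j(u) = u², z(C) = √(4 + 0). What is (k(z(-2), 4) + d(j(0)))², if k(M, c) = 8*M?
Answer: 144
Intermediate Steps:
z(C) = 2 (z(C) = √4 = 2)
d(Q) = -4 - 4*Q (d(Q) = -4*(1 + Q) = -4 - 4*Q)
(k(z(-2), 4) + d(j(0)))² = (8*2 + (-4 - 4*0²))² = (16 + (-4 - 4*0))² = (16 + (-4 + 0))² = (16 - 4)² = 12² = 144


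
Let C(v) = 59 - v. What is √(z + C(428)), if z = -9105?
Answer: I*√9474 ≈ 97.334*I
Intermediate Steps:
√(z + C(428)) = √(-9105 + (59 - 1*428)) = √(-9105 + (59 - 428)) = √(-9105 - 369) = √(-9474) = I*√9474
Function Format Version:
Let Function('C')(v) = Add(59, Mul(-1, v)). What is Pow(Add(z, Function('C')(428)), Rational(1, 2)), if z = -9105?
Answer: Mul(I, Pow(9474, Rational(1, 2))) ≈ Mul(97.334, I)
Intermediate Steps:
Pow(Add(z, Function('C')(428)), Rational(1, 2)) = Pow(Add(-9105, Add(59, Mul(-1, 428))), Rational(1, 2)) = Pow(Add(-9105, Add(59, -428)), Rational(1, 2)) = Pow(Add(-9105, -369), Rational(1, 2)) = Pow(-9474, Rational(1, 2)) = Mul(I, Pow(9474, Rational(1, 2)))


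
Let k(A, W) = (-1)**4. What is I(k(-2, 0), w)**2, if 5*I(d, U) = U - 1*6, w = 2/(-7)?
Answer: 1936/1225 ≈ 1.5804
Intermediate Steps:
k(A, W) = 1
w = -2/7 (w = 2*(-1/7) = -2/7 ≈ -0.28571)
I(d, U) = -6/5 + U/5 (I(d, U) = (U - 1*6)/5 = (U - 6)/5 = (-6 + U)/5 = -6/5 + U/5)
I(k(-2, 0), w)**2 = (-6/5 + (1/5)*(-2/7))**2 = (-6/5 - 2/35)**2 = (-44/35)**2 = 1936/1225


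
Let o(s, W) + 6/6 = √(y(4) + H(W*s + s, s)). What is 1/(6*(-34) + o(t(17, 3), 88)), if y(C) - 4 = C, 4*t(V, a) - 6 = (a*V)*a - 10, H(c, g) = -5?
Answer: -205/42022 - √3/42022 ≈ -0.0049196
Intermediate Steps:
t(V, a) = -1 + V*a²/4 (t(V, a) = 3/2 + ((a*V)*a - 10)/4 = 3/2 + ((V*a)*a - 10)/4 = 3/2 + (V*a² - 10)/4 = 3/2 + (-10 + V*a²)/4 = 3/2 + (-5/2 + V*a²/4) = -1 + V*a²/4)
y(C) = 4 + C
o(s, W) = -1 + √3 (o(s, W) = -1 + √((4 + 4) - 5) = -1 + √(8 - 5) = -1 + √3)
1/(6*(-34) + o(t(17, 3), 88)) = 1/(6*(-34) + (-1 + √3)) = 1/(-204 + (-1 + √3)) = 1/(-205 + √3)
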